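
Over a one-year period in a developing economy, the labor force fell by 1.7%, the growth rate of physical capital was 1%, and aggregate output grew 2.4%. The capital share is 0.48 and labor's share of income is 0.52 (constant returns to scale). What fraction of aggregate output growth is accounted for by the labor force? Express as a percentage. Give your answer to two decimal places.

Labor's share = 1 − 0.48 = 0.52.
The labor force contributed 0.52 × (-1.7) = -0.884 pp.
Share of growth = -0.884 / 2.4 × 100 = -36.8333%.

-36.83%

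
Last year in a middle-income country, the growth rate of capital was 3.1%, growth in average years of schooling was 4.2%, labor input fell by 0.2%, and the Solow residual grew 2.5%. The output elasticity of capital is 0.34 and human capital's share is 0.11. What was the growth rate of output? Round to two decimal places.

Labor's share = 1 − 0.34 − 0.11 = 0.55.
Capital: 0.34 × 3.1 = 1.054 pp.
Average years of schooling: 0.11 × 4.2 = 0.462 pp.
Labor input: 0.55 × (-0.2) = -0.11 pp.
Output growth = 2.5 + 1.406 = 3.906%.

Output growth was 3.91%.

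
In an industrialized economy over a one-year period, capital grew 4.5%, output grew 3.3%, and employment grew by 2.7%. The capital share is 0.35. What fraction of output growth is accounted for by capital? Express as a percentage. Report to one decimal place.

Capital contributed 0.35 × 4.5 = 1.575 pp.
Share of growth = 1.575 / 3.3 × 100 = 47.727%.

47.7%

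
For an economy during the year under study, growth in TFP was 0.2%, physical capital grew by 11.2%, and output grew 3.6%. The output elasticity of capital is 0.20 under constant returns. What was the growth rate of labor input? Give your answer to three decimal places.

Labor's share = 1 − 0.2 = 0.8.
gY = gA + 0.2×11.2 + 0.8×g.
0.8×g = 3.6 − 0.2 − 2.24 = 1.16.
g = 1.16 / 0.8 = 1.45%.

Labor input grew 1.450%.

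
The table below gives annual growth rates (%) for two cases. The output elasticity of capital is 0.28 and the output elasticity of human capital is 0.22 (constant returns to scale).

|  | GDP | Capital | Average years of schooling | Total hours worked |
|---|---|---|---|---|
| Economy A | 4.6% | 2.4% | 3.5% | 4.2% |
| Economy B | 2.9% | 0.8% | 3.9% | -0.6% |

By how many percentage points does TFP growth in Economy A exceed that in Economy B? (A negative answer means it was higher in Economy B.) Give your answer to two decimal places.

-1.06 percentage points

Labor's share = 1 − 0.28 − 0.22 = 0.5.
Economy A: TFP = 4.6 − 0.672 − 0.77 − 2.1 = 1.058%.
Economy B: TFP = 2.9 − 0.224 − 0.858 + 0.3 = 2.118%.
Difference = 1.058 − (2.118) = -1.06 pp.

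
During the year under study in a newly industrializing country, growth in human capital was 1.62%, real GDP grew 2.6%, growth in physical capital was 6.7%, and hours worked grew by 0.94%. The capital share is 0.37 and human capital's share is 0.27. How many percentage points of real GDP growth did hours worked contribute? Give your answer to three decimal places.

0.338 percentage points

Labor's share = 1 − 0.37 − 0.27 = 0.36.
Contribution = share × growth = 0.36 × 0.94 = 0.3384 pp.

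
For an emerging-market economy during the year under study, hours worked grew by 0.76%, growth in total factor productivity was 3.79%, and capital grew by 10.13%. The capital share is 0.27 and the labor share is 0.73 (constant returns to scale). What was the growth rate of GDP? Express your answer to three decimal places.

7.080%

Labor's share = 1 − 0.27 = 0.73.
Capital: 0.27 × 10.13 = 2.7351 pp.
Hours worked: 0.73 × 0.76 = 0.5548 pp.
Output growth = 3.79 + 3.2899 = 7.0799%.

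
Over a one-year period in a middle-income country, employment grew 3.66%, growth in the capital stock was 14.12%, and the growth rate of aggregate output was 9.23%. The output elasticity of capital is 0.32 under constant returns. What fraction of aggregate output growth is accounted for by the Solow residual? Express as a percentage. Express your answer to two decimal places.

Labor's share = 1 − 0.32 = 0.68.
The capital stock: 0.32 × 14.12 = 4.5184 pp.
Employment: 0.68 × 3.66 = 2.4888 pp.
TFP growth = 9.23 − 7.0072 = 2.2228%.
TFP share of growth = 2.2228 / 9.23 × 100 = 24.0823%.

24.08%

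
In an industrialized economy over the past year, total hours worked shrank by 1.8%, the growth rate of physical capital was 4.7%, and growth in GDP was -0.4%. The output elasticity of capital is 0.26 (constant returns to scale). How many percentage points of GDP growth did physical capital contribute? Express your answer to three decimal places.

Contribution = share × growth = 0.26 × 4.7 = 1.222 pp.

1.222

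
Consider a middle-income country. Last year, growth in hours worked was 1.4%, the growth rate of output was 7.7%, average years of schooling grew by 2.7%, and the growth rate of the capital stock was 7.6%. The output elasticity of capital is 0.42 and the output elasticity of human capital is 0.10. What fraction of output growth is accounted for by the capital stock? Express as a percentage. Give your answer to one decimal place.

The capital stock accounted for 41.5% of growth.

The capital stock contributed 0.42 × 7.6 = 3.192 pp.
Share of growth = 3.192 / 7.7 × 100 = 41.455%.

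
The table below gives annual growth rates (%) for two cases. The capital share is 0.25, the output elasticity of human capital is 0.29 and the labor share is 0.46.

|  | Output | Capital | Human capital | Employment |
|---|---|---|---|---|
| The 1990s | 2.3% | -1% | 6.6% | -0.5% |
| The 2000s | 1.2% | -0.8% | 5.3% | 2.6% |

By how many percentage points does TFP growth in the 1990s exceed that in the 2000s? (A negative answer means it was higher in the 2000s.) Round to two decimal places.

2.20 percentage points

Labor's share = 1 − 0.25 − 0.29 = 0.46.
The 1990s: TFP = 2.3 + 0.25 − 1.914 + 0.23 = 0.866%.
The 2000s: TFP = 1.2 + 0.2 − 1.537 − 1.196 = -1.333%.
Difference = 0.866 − (-1.333) = 2.199 pp.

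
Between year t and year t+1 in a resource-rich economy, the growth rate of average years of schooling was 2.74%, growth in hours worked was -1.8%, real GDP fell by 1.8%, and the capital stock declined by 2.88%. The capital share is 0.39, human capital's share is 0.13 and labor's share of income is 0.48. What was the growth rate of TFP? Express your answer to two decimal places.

-0.17%

Labor's share = 1 − 0.39 − 0.13 = 0.48.
The capital stock: 0.39 × (-2.88) = -1.1232 pp.
Average years of schooling: 0.13 × 2.74 = 0.3562 pp.
Hours worked: 0.48 × (-1.8) = -0.864 pp.
TFP growth = -1.8 + 1.631 = -0.169%.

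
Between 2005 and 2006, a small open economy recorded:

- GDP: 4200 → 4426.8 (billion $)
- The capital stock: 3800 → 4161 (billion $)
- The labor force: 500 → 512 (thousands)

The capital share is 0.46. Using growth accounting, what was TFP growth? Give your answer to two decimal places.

-0.27%

GDP growth = (4426.8 − 4200) / 4200 = 5.4%.
The capital stock growth = (4161 − 3800) / 3800 = 9.5%.
The labor force growth = (512 − 500) / 500 = 2.4%.
Labor's share = 1 − 0.46 = 0.54.
The capital stock: 0.46 × 9.5 = 4.37 pp.
The labor force: 0.54 × 2.4 = 1.296 pp.
TFP growth = 5.4 − 5.666 = -0.266%.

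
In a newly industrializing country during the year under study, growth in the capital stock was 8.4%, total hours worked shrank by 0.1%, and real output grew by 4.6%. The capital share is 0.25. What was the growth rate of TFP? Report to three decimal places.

Labor's share = 1 − 0.25 = 0.75.
The capital stock: 0.25 × 8.4 = 2.1 pp.
Total hours worked: 0.75 × (-0.1) = -0.075 pp.
TFP growth = 4.6 − 2.025 = 2.575%.

2.575%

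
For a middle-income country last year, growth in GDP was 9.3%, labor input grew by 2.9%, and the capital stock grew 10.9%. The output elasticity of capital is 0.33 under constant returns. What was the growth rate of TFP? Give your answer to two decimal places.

TFP grew 3.76%.

Labor's share = 1 − 0.33 = 0.67.
The capital stock: 0.33 × 10.9 = 3.597 pp.
Labor input: 0.67 × 2.9 = 1.943 pp.
TFP growth = 9.3 − 5.54 = 3.76%.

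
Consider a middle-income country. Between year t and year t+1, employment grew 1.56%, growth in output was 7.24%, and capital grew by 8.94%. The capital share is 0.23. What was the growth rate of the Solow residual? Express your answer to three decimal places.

3.983%

Labor's share = 1 − 0.23 = 0.77.
Capital: 0.23 × 8.94 = 2.0562 pp.
Employment: 0.77 × 1.56 = 1.2012 pp.
TFP growth = 7.24 − 3.2574 = 3.9826%.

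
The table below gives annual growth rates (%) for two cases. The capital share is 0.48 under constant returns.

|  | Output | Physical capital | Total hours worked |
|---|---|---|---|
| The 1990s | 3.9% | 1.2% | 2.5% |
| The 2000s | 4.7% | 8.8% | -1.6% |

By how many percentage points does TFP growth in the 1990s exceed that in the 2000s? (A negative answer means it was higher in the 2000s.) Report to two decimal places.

0.72 percentage points

Labor's share = 1 − 0.48 = 0.52.
The 1990s: TFP = 3.9 − 0.576 − 1.3 = 2.024%.
The 2000s: TFP = 4.7 − 4.224 + 0.832 = 1.308%.
Difference = 2.024 − (1.308) = 0.716 pp.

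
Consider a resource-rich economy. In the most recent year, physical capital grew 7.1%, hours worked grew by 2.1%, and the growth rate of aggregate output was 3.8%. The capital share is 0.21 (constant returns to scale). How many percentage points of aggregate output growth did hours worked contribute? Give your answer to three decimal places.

1.659 percentage points

Labor's share = 1 − 0.21 = 0.79.
Contribution = share × growth = 0.79 × 2.1 = 1.659 pp.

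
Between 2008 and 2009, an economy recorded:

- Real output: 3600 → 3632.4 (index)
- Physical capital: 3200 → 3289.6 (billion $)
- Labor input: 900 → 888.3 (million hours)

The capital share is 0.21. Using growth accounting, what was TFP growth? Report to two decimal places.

Real output growth = (3632.4 − 3600) / 3600 = 0.9%.
Physical capital growth = (3289.6 − 3200) / 3200 = 2.8%.
Labor input growth = (888.3 − 900) / 900 = -1.3%.
Labor's share = 1 − 0.21 = 0.79.
Physical capital: 0.21 × 2.8 = 0.588 pp.
Labor input: 0.79 × (-1.3) = -1.027 pp.
TFP growth = 0.9 + 0.439 = 1.339%.

1.34%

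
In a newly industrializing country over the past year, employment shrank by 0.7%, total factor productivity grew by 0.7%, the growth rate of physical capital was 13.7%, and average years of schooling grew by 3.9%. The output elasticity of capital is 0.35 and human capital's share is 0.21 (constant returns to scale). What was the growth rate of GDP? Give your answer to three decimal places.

6.006%

Labor's share = 1 − 0.35 − 0.21 = 0.44.
Physical capital: 0.35 × 13.7 = 4.795 pp.
Average years of schooling: 0.21 × 3.9 = 0.819 pp.
Employment: 0.44 × (-0.7) = -0.308 pp.
Output growth = 0.7 + 5.306 = 6.006%.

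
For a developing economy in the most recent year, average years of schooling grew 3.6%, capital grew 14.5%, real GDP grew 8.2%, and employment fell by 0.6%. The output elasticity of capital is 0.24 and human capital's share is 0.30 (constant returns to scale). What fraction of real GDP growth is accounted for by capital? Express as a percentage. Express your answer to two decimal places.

Capital contributed 0.24 × 14.5 = 3.48 pp.
Share of growth = 3.48 / 8.2 × 100 = 42.439%.

42.44%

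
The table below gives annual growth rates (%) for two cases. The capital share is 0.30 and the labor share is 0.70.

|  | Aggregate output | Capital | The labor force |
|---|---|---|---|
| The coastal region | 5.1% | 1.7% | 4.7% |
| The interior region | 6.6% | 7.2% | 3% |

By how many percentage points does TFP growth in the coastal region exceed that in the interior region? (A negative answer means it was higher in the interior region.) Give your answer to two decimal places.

Labor's share = 1 − 0.3 = 0.7.
The coastal region: TFP = 5.1 − 0.51 − 3.29 = 1.3%.
The interior region: TFP = 6.6 − 2.16 − 2.1 = 2.34%.
Difference = 1.3 − (2.34) = -1.04 pp.

-1.04 percentage points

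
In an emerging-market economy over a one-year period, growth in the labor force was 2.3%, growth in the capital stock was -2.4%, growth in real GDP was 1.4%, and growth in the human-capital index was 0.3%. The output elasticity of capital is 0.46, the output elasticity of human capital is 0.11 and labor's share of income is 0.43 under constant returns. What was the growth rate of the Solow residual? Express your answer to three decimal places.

The Solow residual grew 1.482%.

Labor's share = 1 − 0.46 − 0.11 = 0.43.
The capital stock: 0.46 × (-2.4) = -1.104 pp.
The human-capital index: 0.11 × 0.3 = 0.033 pp.
The labor force: 0.43 × 2.3 = 0.989 pp.
TFP growth = 1.4 + 0.082 = 1.482%.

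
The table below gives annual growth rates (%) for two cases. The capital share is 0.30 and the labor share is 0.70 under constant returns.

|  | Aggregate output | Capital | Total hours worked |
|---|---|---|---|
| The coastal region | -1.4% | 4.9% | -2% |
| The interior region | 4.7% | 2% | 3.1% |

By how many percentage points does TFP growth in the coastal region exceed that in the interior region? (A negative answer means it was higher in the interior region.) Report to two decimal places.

Labor's share = 1 − 0.3 = 0.7.
The coastal region: TFP = -1.4 − 1.47 + 1.4 = -1.47%.
The interior region: TFP = 4.7 − 0.6 − 2.17 = 1.93%.
Difference = -1.47 − (1.93) = -3.4 pp.

-3.40 percentage points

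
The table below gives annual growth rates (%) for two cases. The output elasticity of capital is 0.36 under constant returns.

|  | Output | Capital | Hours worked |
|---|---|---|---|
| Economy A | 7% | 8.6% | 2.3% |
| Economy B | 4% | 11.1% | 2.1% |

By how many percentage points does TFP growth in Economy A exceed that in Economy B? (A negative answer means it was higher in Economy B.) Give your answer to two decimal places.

3.77 percentage points

Labor's share = 1 − 0.36 = 0.64.
Economy A: TFP = 7 − 3.096 − 1.472 = 2.432%.
Economy B: TFP = 4 − 3.996 − 1.344 = -1.34%.
Difference = 2.432 − (-1.34) = 3.772 pp.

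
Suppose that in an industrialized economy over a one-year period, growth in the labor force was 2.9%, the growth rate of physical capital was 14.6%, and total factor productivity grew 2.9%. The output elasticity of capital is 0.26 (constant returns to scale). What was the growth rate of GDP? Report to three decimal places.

GDP grew 8.842%.

Labor's share = 1 − 0.26 = 0.74.
Physical capital: 0.26 × 14.6 = 3.796 pp.
The labor force: 0.74 × 2.9 = 2.146 pp.
Output growth = 2.9 + 5.942 = 8.842%.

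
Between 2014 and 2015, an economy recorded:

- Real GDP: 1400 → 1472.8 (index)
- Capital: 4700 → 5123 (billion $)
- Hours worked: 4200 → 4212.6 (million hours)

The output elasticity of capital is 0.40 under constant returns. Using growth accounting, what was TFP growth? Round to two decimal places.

1.42%

Real GDP growth = (1472.8 − 1400) / 1400 = 5.2%.
Capital growth = (5123 − 4700) / 4700 = 9%.
Hours worked growth = (4212.6 − 4200) / 4200 = 0.3%.
Labor's share = 1 − 0.4 = 0.6.
Capital: 0.4 × 9 = 3.6 pp.
Hours worked: 0.6 × 0.3 = 0.18 pp.
TFP growth = 5.2 − 3.78 = 1.42%.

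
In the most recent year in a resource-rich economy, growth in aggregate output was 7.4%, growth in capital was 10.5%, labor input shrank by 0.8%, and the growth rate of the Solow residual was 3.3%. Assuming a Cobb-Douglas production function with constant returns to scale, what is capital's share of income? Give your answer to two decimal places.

gY = gA + α·gK + (1−α)·gL, so gY − gA − gL = α(gK − gL).
7.4 − 3.3 + 0.8 = α × (10.5 − (-0.8)).
4.9 = 11.3 α, so α = 0.4336.

α = 0.43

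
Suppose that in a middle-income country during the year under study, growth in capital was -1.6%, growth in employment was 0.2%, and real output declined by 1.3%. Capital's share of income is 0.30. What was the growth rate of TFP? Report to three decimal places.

-0.960%

Labor's share = 1 − 0.3 = 0.7.
Capital: 0.3 × (-1.6) = -0.48 pp.
Employment: 0.7 × 0.2 = 0.14 pp.
TFP growth = -1.3 + 0.34 = -0.96%.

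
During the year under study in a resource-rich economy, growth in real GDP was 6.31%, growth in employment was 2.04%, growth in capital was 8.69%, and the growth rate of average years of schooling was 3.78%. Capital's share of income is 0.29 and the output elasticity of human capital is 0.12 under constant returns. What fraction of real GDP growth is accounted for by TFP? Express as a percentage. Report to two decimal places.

TFP accounted for 33.80% of growth.

Labor's share = 1 − 0.29 − 0.12 = 0.59.
Capital: 0.29 × 8.69 = 2.5201 pp.
Average years of schooling: 0.12 × 3.78 = 0.4536 pp.
Employment: 0.59 × 2.04 = 1.2036 pp.
TFP growth = 6.31 − 4.1773 = 2.1327%.
TFP share of growth = 2.1327 / 6.31 × 100 = 33.7987%.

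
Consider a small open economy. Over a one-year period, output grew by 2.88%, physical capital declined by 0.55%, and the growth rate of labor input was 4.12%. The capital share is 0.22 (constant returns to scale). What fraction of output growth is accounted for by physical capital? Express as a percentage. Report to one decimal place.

Physical capital accounted for -4.2% of growth.

Physical capital contributed 0.22 × (-0.55) = -0.121 pp.
Share of growth = -0.121 / 2.88 × 100 = -4.201%.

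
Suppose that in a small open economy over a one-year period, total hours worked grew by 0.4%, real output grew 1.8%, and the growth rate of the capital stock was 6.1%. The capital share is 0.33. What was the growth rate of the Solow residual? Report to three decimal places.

-0.481%

Labor's share = 1 − 0.33 = 0.67.
The capital stock: 0.33 × 6.1 = 2.013 pp.
Total hours worked: 0.67 × 0.4 = 0.268 pp.
TFP growth = 1.8 − 2.281 = -0.481%.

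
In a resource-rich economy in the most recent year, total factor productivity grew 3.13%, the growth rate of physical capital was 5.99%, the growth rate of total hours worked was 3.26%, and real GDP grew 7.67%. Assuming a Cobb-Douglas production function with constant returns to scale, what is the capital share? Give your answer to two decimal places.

gY = gA + α·gK + (1−α)·gL, so gY − gA − gL = α(gK − gL).
7.67 − 3.13 − 3.26 = α × (5.99 − 3.26).
1.28 = 2.73 α, so α = 0.4689.

0.47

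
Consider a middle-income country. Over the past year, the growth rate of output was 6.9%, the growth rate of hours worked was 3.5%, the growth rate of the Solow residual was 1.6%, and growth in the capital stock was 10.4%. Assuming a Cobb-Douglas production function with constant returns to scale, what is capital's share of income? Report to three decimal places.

α = 0.261

gY = gA + α·gK + (1−α)·gL, so gY − gA − gL = α(gK − gL).
6.9 − 1.6 − 3.5 = α × (10.4 − 3.5).
1.8 = 6.9 α, so α = 0.26087.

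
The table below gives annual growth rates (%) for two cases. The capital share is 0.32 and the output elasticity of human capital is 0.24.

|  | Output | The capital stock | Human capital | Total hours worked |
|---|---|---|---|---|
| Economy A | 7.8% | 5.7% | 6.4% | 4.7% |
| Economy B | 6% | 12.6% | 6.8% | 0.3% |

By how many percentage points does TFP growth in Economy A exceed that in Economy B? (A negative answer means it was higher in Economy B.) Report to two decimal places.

2.17 percentage points

Labor's share = 1 − 0.32 − 0.24 = 0.44.
Economy A: TFP = 7.8 − 1.824 − 1.536 − 2.068 = 2.372%.
Economy B: TFP = 6 − 4.032 − 1.632 − 0.132 = 0.204%.
Difference = 2.372 − (0.204) = 2.168 pp.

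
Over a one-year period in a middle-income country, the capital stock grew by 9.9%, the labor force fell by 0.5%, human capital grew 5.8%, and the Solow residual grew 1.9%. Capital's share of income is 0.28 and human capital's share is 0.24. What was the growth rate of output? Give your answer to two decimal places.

Output growth was 5.82%.

Labor's share = 1 − 0.28 − 0.24 = 0.48.
The capital stock: 0.28 × 9.9 = 2.772 pp.
Human capital: 0.24 × 5.8 = 1.392 pp.
The labor force: 0.48 × (-0.5) = -0.24 pp.
Output growth = 1.9 + 3.924 = 5.824%.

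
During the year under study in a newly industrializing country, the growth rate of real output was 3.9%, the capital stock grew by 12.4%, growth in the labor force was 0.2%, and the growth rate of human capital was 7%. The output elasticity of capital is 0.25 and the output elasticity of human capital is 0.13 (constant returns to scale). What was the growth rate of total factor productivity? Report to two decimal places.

-0.23%

Labor's share = 1 − 0.25 − 0.13 = 0.62.
The capital stock: 0.25 × 12.4 = 3.1 pp.
Human capital: 0.13 × 7 = 0.91 pp.
The labor force: 0.62 × 0.2 = 0.124 pp.
TFP growth = 3.9 − 4.134 = -0.234%.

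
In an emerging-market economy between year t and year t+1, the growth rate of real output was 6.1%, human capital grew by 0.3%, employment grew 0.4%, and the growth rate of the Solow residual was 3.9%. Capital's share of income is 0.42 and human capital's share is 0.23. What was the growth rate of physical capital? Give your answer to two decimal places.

4.74%

Labor's share = 1 − 0.42 − 0.23 = 0.35.
gY = gA + 0.23×0.3 + 0.35×0.4 + 0.42×g.
0.42×g = 6.1 − 3.9 − 0.209 = 1.991.
g = 1.991 / 0.42 = 4.7405%.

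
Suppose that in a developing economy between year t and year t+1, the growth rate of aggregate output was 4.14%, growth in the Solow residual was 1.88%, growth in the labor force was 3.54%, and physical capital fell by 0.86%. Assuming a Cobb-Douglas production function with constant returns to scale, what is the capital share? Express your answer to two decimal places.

0.29

gY = gA + α·gK + (1−α)·gL, so gY − gA − gL = α(gK − gL).
4.14 − 1.88 − 3.54 = α × (-0.86 − 3.54).
-1.28 = -4.4 α, so α = 0.2909.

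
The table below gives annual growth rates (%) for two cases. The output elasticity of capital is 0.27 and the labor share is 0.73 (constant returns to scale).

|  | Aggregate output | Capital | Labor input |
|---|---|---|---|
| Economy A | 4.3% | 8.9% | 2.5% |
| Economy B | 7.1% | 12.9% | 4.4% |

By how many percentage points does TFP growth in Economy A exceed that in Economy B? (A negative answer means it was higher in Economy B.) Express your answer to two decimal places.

Labor's share = 1 − 0.27 = 0.73.
Economy A: TFP = 4.3 − 2.403 − 1.825 = 0.072%.
Economy B: TFP = 7.1 − 3.483 − 3.212 = 0.405%.
Difference = 0.072 − (0.405) = -0.333 pp.

-0.33 percentage points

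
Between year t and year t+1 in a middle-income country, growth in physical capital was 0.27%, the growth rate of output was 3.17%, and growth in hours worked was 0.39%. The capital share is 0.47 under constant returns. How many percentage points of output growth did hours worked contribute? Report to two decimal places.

0.21

Labor's share = 1 − 0.47 = 0.53.
Contribution = share × growth = 0.53 × 0.39 = 0.2067 pp.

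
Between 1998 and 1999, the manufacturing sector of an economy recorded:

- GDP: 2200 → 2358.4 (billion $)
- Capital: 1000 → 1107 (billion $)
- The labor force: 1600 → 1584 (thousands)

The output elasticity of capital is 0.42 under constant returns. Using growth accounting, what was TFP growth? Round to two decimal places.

GDP growth = (2358.4 − 2200) / 2200 = 7.2%.
Capital growth = (1107 − 1000) / 1000 = 10.7%.
The labor force growth = (1584 − 1600) / 1600 = -1%.
Labor's share = 1 − 0.42 = 0.58.
Capital: 0.42 × 10.7 = 4.494 pp.
The labor force: 0.58 × (-1) = -0.58 pp.
TFP growth = 7.2 − 3.914 = 3.286%.

3.29%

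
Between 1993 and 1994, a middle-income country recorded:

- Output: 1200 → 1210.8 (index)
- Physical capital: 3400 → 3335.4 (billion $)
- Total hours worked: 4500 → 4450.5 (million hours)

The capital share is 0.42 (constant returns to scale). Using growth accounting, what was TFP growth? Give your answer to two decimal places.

Output growth = (1210.8 − 1200) / 1200 = 0.9%.
Physical capital growth = (3335.4 − 3400) / 3400 = -1.9%.
Total hours worked growth = (4450.5 − 4500) / 4500 = -1.1%.
Labor's share = 1 − 0.42 = 0.58.
Physical capital: 0.42 × (-1.9) = -0.798 pp.
Total hours worked: 0.58 × (-1.1) = -0.638 pp.
TFP growth = 0.9 + 1.436 = 2.336%.

TFP grew 2.34%.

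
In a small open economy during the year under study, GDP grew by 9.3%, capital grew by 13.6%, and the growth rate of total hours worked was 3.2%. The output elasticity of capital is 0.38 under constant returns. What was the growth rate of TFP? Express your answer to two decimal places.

Labor's share = 1 − 0.38 = 0.62.
Capital: 0.38 × 13.6 = 5.168 pp.
Total hours worked: 0.62 × 3.2 = 1.984 pp.
TFP growth = 9.3 − 7.152 = 2.148%.

2.15%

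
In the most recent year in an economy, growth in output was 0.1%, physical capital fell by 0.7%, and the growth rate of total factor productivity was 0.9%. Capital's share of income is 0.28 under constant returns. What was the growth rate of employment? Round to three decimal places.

-0.839%

Labor's share = 1 − 0.28 = 0.72.
gY = gA + 0.28×(-0.7) + 0.72×g.
0.72×g = 0.1 − 0.9 + 0.196 = -0.604.
g = -0.604 / 0.72 = -0.83889%.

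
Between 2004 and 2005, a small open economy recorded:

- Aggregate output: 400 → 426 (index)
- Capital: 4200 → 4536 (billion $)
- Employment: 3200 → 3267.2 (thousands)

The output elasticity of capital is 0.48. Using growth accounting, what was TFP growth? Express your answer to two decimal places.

1.57%

Aggregate output growth = (426 − 400) / 400 = 6.5%.
Capital growth = (4536 − 4200) / 4200 = 8%.
Employment growth = (3267.2 − 3200) / 3200 = 2.1%.
Labor's share = 1 − 0.48 = 0.52.
Capital: 0.48 × 8 = 3.84 pp.
Employment: 0.52 × 2.1 = 1.092 pp.
TFP growth = 6.5 − 4.932 = 1.568%.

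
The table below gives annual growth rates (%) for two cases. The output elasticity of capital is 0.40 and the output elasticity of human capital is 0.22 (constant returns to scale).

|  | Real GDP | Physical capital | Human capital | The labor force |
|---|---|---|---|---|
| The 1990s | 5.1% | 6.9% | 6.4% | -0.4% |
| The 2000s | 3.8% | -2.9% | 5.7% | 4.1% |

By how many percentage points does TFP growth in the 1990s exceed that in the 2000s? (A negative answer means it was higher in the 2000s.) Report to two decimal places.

-1.06 percentage points

Labor's share = 1 − 0.4 − 0.22 = 0.38.
The 1990s: TFP = 5.1 − 2.76 − 1.408 + 0.152 = 1.084%.
The 2000s: TFP = 3.8 + 1.16 − 1.254 − 1.558 = 2.148%.
Difference = 1.084 − (2.148) = -1.064 pp.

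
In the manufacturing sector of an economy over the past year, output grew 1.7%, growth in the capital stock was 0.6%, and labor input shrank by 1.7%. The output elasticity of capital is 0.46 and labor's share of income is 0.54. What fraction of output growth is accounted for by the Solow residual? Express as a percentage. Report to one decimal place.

Labor's share = 1 − 0.46 = 0.54.
The capital stock: 0.46 × 0.6 = 0.276 pp.
Labor input: 0.54 × (-1.7) = -0.918 pp.
TFP growth = 1.7 + 0.642 = 2.342%.
TFP share of growth = 2.342 / 1.7 × 100 = 137.765%.

The Solow residual accounted for 137.8% of growth.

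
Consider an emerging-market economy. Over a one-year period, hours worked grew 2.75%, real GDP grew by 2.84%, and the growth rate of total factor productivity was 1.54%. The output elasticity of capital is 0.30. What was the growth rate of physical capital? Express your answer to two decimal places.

-2.08%

Labor's share = 1 − 0.3 = 0.7.
gY = gA + 0.7×2.75 + 0.3×g.
0.3×g = 2.84 − 1.54 − 1.925 = -0.625.
g = -0.625 / 0.3 = -2.0833%.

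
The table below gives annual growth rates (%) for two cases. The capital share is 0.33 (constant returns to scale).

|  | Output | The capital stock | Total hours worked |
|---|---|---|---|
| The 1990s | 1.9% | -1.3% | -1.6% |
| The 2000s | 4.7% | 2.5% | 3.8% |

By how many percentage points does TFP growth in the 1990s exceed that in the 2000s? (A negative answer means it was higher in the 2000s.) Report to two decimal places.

Labor's share = 1 − 0.33 = 0.67.
The 1990s: TFP = 1.9 + 0.429 + 1.072 = 3.401%.
The 2000s: TFP = 4.7 − 0.825 − 2.546 = 1.329%.
Difference = 3.401 − (1.329) = 2.072 pp.

2.07 percentage points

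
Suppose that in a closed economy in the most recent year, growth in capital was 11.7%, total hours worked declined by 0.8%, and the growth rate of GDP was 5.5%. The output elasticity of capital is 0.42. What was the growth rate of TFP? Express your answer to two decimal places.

1.05%

Labor's share = 1 − 0.42 = 0.58.
Capital: 0.42 × 11.7 = 4.914 pp.
Total hours worked: 0.58 × (-0.8) = -0.464 pp.
TFP growth = 5.5 − 4.45 = 1.05%.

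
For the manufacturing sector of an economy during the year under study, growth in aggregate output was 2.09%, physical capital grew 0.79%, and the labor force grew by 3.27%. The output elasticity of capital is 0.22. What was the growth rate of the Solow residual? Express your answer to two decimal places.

Labor's share = 1 − 0.22 = 0.78.
Physical capital: 0.22 × 0.79 = 0.1738 pp.
The labor force: 0.78 × 3.27 = 2.5506 pp.
TFP growth = 2.09 − 2.7244 = -0.6344%.

-0.63%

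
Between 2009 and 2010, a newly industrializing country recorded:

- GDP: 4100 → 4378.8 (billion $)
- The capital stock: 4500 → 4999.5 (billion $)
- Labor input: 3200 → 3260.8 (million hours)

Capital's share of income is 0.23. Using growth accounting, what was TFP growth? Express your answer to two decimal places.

2.78%

GDP growth = (4378.8 − 4100) / 4100 = 6.8%.
The capital stock growth = (4999.5 − 4500) / 4500 = 11.1%.
Labor input growth = (3260.8 − 3200) / 3200 = 1.9%.
Labor's share = 1 − 0.23 = 0.77.
The capital stock: 0.23 × 11.1 = 2.553 pp.
Labor input: 0.77 × 1.9 = 1.463 pp.
TFP growth = 6.8 − 4.016 = 2.784%.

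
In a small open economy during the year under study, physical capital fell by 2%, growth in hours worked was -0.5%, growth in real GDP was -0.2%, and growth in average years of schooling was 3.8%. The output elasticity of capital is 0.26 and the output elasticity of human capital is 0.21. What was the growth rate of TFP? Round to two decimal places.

Labor's share = 1 − 0.26 − 0.21 = 0.53.
Physical capital: 0.26 × (-2) = -0.52 pp.
Average years of schooling: 0.21 × 3.8 = 0.798 pp.
Hours worked: 0.53 × (-0.5) = -0.265 pp.
TFP growth = -0.2 − 0.013 = -0.213%.

-0.21%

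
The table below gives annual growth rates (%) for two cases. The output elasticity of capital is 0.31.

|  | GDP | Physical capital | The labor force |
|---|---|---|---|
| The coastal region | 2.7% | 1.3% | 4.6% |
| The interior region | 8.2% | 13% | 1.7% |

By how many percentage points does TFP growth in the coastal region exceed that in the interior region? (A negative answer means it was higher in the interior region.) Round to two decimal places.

-3.87 percentage points

Labor's share = 1 − 0.31 = 0.69.
The coastal region: TFP = 2.7 − 0.403 − 3.174 = -0.877%.
The interior region: TFP = 8.2 − 4.03 − 1.173 = 2.997%.
Difference = -0.877 − (2.997) = -3.874 pp.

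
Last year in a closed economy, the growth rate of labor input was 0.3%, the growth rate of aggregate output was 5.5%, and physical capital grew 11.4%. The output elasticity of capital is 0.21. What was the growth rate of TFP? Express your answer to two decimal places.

Labor's share = 1 − 0.21 = 0.79.
Physical capital: 0.21 × 11.4 = 2.394 pp.
Labor input: 0.79 × 0.3 = 0.237 pp.
TFP growth = 5.5 − 2.631 = 2.869%.

2.87%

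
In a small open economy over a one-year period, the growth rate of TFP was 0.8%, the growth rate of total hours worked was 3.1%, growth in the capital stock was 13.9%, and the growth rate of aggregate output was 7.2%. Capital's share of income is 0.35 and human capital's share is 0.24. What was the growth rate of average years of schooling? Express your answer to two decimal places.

1.10%

Labor's share = 1 − 0.35 − 0.24 = 0.41.
gY = gA + 0.35×13.9 + 0.41×3.1 + 0.24×g.
0.24×g = 7.2 − 0.8 − 6.136 = 0.264.
g = 0.264 / 0.24 = 1.1%.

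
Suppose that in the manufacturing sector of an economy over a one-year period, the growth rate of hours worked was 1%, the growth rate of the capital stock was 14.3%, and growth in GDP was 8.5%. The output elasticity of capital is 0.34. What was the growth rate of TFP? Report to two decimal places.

2.98%

Labor's share = 1 − 0.34 = 0.66.
The capital stock: 0.34 × 14.3 = 4.862 pp.
Hours worked: 0.66 × 1 = 0.66 pp.
TFP growth = 8.5 − 5.522 = 2.978%.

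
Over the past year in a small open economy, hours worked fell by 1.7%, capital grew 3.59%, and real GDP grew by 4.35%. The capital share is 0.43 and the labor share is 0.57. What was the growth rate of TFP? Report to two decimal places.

Labor's share = 1 − 0.43 = 0.57.
Capital: 0.43 × 3.59 = 1.5437 pp.
Hours worked: 0.57 × (-1.7) = -0.969 pp.
TFP growth = 4.35 − 0.5747 = 3.7753%.

TFP growth was 3.78%.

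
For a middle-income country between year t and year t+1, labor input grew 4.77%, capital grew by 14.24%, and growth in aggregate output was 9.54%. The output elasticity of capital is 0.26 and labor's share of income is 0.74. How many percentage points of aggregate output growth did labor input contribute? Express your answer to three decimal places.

Labor's share = 1 − 0.26 = 0.74.
Contribution = share × growth = 0.74 × 4.77 = 3.5298 pp.

3.530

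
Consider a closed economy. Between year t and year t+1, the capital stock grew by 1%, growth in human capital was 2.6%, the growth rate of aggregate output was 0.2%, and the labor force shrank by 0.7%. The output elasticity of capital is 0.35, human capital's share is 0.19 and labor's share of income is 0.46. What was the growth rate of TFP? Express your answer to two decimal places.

Labor's share = 1 − 0.35 − 0.19 = 0.46.
The capital stock: 0.35 × 1 = 0.35 pp.
Human capital: 0.19 × 2.6 = 0.494 pp.
The labor force: 0.46 × (-0.7) = -0.322 pp.
TFP growth = 0.2 − 0.522 = -0.322%.

-0.32%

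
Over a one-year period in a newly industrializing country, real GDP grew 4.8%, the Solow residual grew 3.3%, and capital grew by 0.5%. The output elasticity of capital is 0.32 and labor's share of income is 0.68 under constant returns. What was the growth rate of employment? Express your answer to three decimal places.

Employment growth was 1.971%.

Labor's share = 1 − 0.32 = 0.68.
gY = gA + 0.32×0.5 + 0.68×g.
0.68×g = 4.8 − 3.3 − 0.16 = 1.34.
g = 1.34 / 0.68 = 1.97059%.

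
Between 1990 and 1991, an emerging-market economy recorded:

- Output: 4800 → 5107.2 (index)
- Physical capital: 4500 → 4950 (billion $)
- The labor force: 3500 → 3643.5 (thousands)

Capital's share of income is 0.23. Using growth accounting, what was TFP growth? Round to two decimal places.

Output growth = (5107.2 − 4800) / 4800 = 6.4%.
Physical capital growth = (4950 − 4500) / 4500 = 10%.
The labor force growth = (3643.5 − 3500) / 3500 = 4.1%.
Labor's share = 1 − 0.23 = 0.77.
Physical capital: 0.23 × 10 = 2.3 pp.
The labor force: 0.77 × 4.1 = 3.157 pp.
TFP growth = 6.4 − 5.457 = 0.943%.

0.94%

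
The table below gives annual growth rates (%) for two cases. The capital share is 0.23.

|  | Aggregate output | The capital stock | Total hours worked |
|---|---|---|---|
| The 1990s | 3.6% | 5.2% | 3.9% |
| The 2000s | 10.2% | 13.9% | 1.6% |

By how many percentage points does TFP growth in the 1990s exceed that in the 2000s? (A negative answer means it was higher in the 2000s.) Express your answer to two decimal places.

Labor's share = 1 − 0.23 = 0.77.
The 1990s: TFP = 3.6 − 1.196 − 3.003 = -0.599%.
The 2000s: TFP = 10.2 − 3.197 − 1.232 = 5.771%.
Difference = -0.599 − (5.771) = -6.37 pp.

-6.37 percentage points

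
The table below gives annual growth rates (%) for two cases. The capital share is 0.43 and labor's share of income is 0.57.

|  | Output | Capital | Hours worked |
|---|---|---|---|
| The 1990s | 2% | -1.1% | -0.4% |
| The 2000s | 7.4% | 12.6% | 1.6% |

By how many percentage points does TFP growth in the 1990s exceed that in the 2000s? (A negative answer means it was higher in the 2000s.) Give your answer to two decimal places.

1.63 percentage points

Labor's share = 1 − 0.43 = 0.57.
The 1990s: TFP = 2 + 0.473 + 0.228 = 2.701%.
The 2000s: TFP = 7.4 − 5.418 − 0.912 = 1.07%.
Difference = 2.701 − (1.07) = 1.631 pp.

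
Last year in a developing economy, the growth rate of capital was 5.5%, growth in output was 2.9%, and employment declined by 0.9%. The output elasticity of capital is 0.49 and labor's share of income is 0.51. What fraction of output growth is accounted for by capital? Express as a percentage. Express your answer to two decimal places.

92.93%

Capital contributed 0.49 × 5.5 = 2.695 pp.
Share of growth = 2.695 / 2.9 × 100 = 92.931%.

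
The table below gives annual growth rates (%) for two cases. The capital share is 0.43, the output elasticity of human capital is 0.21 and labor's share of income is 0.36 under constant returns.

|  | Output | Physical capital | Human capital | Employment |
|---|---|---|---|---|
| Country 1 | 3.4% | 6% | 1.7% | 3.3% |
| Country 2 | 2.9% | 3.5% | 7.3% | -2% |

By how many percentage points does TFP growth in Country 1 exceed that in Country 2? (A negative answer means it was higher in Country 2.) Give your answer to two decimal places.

-1.31 percentage points

Labor's share = 1 − 0.43 − 0.21 = 0.36.
Country 1: TFP = 3.4 − 2.58 − 0.357 − 1.188 = -0.725%.
Country 2: TFP = 2.9 − 1.505 − 1.533 + 0.72 = 0.582%.
Difference = -0.725 − (0.582) = -1.307 pp.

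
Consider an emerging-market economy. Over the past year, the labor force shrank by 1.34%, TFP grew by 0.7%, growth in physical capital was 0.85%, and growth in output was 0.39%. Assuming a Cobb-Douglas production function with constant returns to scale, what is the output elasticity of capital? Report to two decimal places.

α = 0.47

gY = gA + α·gK + (1−α)·gL, so gY − gA − gL = α(gK − gL).
0.39 − 0.7 + 1.34 = α × (0.85 − (-1.34)).
1.03 = 2.19 α, so α = 0.4703.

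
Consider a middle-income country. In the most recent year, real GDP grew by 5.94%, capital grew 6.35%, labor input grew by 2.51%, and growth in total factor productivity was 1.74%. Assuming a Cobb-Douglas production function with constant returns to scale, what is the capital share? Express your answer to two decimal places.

gY = gA + α·gK + (1−α)·gL, so gY − gA − gL = α(gK − gL).
5.94 − 1.74 − 2.51 = α × (6.35 − 2.51).
1.69 = 3.84 α, so α = 0.4401.

The capital share is 0.44.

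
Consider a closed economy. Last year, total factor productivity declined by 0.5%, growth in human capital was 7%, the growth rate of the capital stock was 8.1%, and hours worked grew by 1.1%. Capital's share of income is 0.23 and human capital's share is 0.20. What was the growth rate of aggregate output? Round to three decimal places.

3.390%

Labor's share = 1 − 0.23 − 0.2 = 0.57.
The capital stock: 0.23 × 8.1 = 1.863 pp.
Human capital: 0.2 × 7 = 1.4 pp.
Hours worked: 0.57 × 1.1 = 0.627 pp.
Output growth = -0.5 + 3.89 = 3.39%.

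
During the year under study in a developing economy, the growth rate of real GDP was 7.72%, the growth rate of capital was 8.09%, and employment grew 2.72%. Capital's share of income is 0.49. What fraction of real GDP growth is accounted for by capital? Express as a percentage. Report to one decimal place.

Capital accounted for 51.3% of growth.

Capital contributed 0.49 × 8.09 = 3.9641 pp.
Share of growth = 3.9641 / 7.72 × 100 = 51.348%.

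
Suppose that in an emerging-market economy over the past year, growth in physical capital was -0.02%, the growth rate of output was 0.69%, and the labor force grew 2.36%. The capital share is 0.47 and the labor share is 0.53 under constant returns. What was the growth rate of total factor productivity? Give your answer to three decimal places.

-0.551%

Labor's share = 1 − 0.47 = 0.53.
Physical capital: 0.47 × (-0.02) = -0.0094 pp.
The labor force: 0.53 × 2.36 = 1.2508 pp.
TFP growth = 0.69 − 1.2414 = -0.5514%.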